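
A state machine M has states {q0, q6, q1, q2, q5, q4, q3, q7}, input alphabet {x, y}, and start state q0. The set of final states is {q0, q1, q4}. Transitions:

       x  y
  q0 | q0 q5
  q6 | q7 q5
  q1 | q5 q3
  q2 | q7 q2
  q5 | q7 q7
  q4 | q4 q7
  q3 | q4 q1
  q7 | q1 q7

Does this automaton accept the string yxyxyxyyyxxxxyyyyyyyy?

Yes

q0 → q5 → q7 → q7 → q1 → q3 → q4 → q7 → q7 → q7 → q1 → q5 → q7 → q1 → q3 → q1 → q3 → q1 → q3 → q1 → q3 → q1
End state q1 is accepting.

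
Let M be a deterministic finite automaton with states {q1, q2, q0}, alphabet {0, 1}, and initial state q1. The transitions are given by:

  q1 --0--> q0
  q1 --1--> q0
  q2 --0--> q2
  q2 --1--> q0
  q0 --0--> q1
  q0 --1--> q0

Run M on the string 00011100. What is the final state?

q0

Trace: q1 -0-> q0 -0-> q1 -0-> q0 -1-> q0 -1-> q0 -1-> q0 -0-> q1 -0-> q0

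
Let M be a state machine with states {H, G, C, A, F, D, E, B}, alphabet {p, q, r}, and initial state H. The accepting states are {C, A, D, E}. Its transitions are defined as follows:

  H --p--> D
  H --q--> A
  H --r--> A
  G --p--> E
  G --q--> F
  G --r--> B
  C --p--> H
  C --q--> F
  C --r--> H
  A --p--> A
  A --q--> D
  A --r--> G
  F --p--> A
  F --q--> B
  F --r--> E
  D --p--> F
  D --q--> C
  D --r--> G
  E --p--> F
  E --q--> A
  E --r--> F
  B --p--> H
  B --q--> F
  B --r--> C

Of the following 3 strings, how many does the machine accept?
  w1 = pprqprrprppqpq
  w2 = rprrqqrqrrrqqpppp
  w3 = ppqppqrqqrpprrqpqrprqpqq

2

w1: Trace: H -p-> D -p-> F -r-> E -q-> A -p-> A -r-> G -r-> B -p-> H -r-> A -p-> A -p-> A -q-> D -p-> F -q-> B  → end B, rejected
w2: Trace: H -r-> A -p-> A -r-> G -r-> B -q-> F -q-> B -r-> C -q-> F -r-> E -r-> F -r-> E -q-> A -q-> D -p-> F -p-> A -p-> A -p-> A  → end A, accepted
w3: Trace: H -p-> D -p-> F -q-> B -p-> H -p-> D -q-> C -r-> H -q-> A -q-> D -r-> G -p-> E -p-> F -r-> E -r-> F -q-> B -p-> H -q-> A -r-> G -p-> E -r-> F -q-> B -p-> H -q-> A -q-> D  → end D, accepted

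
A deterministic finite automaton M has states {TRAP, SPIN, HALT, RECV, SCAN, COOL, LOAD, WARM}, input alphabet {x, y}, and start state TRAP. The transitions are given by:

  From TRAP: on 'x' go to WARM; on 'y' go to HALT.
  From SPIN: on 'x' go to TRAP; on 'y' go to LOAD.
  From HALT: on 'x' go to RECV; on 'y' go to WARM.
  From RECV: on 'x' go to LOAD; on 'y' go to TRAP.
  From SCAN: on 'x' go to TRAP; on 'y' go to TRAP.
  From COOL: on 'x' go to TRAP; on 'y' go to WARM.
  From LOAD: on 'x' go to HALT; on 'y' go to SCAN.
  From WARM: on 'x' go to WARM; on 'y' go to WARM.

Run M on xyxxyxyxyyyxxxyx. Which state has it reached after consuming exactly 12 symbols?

WARM

Trace: TRAP -x-> WARM -y-> WARM -x-> WARM -x-> WARM -y-> WARM -x-> WARM -y-> WARM -x-> WARM -y-> WARM -y-> WARM -y-> WARM -x-> WARM
After 12 symbols: WARM.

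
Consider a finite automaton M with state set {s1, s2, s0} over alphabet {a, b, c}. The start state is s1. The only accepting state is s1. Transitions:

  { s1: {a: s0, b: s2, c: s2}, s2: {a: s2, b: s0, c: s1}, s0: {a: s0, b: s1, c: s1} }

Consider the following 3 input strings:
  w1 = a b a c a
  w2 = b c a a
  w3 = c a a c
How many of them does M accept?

w1: Trace: s1 -a-> s0 -b-> s1 -a-> s0 -c-> s1 -a-> s0  → end s0, rejected
w2: Trace: s1 -b-> s2 -c-> s1 -a-> s0 -a-> s0  → end s0, rejected
w3: Trace: s1 -c-> s2 -a-> s2 -a-> s2 -c-> s1  → end s1, accepted

1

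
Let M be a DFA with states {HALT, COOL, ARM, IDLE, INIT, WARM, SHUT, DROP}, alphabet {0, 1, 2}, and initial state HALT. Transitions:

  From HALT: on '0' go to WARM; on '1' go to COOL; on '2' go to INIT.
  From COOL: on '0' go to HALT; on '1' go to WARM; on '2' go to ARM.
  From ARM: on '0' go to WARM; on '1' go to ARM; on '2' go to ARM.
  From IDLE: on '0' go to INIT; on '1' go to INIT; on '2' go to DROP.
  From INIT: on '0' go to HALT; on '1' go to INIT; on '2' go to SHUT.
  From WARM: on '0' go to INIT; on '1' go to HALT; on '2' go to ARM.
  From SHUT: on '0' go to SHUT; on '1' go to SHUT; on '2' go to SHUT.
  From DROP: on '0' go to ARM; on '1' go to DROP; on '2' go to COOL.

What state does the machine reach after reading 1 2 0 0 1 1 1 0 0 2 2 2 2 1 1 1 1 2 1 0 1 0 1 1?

HALT → COOL → ARM → WARM → INIT → INIT → INIT → INIT → HALT → WARM → ARM → ARM → ARM → ARM → ARM → ARM → ARM → ARM → ARM → ARM → WARM → HALT → WARM → HALT → COOL

COOL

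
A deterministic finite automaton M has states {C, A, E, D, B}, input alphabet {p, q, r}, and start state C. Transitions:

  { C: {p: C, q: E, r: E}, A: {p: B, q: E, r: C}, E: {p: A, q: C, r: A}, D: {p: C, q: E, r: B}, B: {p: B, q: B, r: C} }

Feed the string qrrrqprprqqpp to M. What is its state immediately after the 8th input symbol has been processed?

Trace: C -q-> E -r-> A -r-> C -r-> E -q-> C -p-> C -r-> E -p-> A
After 8 symbols: A.

A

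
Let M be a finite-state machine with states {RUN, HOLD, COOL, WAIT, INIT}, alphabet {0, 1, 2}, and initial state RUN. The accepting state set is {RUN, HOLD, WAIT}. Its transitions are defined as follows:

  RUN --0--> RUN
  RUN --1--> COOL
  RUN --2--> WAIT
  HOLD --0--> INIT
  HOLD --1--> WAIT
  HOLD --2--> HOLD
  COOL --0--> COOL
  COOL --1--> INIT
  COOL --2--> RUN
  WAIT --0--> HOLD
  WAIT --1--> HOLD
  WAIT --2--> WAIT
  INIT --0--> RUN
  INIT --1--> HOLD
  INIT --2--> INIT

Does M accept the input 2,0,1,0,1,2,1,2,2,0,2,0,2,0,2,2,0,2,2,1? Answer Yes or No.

start at RUN
read '2': RUN → WAIT
read '0': WAIT → HOLD
read '1': HOLD → WAIT
read '0': WAIT → HOLD
read '1': HOLD → WAIT
read '2': WAIT → WAIT
read '1': WAIT → HOLD
read '2': HOLD → HOLD
read '2': HOLD → HOLD
read '0': HOLD → INIT
read '2': INIT → INIT
read '0': INIT → RUN
read '2': RUN → WAIT
read '0': WAIT → HOLD
read '2': HOLD → HOLD
read '2': HOLD → HOLD
read '0': HOLD → INIT
read '2': INIT → INIT
read '2': INIT → INIT
read '1': INIT → HOLD
End state HOLD is accepting.

Yes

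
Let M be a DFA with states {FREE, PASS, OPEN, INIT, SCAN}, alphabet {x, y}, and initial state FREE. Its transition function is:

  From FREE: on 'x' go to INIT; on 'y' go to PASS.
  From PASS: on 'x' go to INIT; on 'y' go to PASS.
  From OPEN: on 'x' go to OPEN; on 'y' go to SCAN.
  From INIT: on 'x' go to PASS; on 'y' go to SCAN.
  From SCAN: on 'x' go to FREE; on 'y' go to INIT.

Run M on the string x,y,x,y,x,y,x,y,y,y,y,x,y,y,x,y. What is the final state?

start at FREE
read 'x': FREE → INIT
read 'y': INIT → SCAN
read 'x': SCAN → FREE
read 'y': FREE → PASS
read 'x': PASS → INIT
read 'y': INIT → SCAN
read 'x': SCAN → FREE
read 'y': FREE → PASS
read 'y': PASS → PASS
read 'y': PASS → PASS
read 'y': PASS → PASS
read 'x': PASS → INIT
read 'y': INIT → SCAN
read 'y': SCAN → INIT
read 'x': INIT → PASS
read 'y': PASS → PASS

PASS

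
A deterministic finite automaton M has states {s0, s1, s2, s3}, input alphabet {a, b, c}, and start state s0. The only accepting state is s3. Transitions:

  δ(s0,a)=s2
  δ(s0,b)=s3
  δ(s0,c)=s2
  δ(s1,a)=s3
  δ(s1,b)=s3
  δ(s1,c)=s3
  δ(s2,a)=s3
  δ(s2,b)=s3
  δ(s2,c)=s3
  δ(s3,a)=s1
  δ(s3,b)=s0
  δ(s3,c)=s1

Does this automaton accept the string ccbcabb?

s0 → s2 → s3 → s0 → s2 → s3 → s0 → s3
End state s3 is accepting.

Yes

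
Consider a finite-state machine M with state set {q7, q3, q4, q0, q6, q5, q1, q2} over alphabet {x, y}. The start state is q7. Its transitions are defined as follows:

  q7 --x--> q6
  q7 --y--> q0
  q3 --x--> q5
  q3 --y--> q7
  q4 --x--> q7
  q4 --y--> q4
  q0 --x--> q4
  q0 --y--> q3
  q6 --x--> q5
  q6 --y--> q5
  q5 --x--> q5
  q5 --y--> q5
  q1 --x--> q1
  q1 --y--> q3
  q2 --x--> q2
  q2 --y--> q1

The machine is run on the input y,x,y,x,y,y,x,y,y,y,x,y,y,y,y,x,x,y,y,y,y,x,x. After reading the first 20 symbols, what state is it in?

q5

start at q7
read 'y': q7 → q0
read 'x': q0 → q4
read 'y': q4 → q4
read 'x': q4 → q7
read 'y': q7 → q0
read 'y': q0 → q3
read 'x': q3 → q5
read 'y': q5 → q5
read 'y': q5 → q5
read 'y': q5 → q5
read 'x': q5 → q5
read 'y': q5 → q5
read 'y': q5 → q5
read 'y': q5 → q5
read 'y': q5 → q5
read 'x': q5 → q5
read 'x': q5 → q5
read 'y': q5 → q5
read 'y': q5 → q5
read 'y': q5 → q5
After 20 symbols: q5.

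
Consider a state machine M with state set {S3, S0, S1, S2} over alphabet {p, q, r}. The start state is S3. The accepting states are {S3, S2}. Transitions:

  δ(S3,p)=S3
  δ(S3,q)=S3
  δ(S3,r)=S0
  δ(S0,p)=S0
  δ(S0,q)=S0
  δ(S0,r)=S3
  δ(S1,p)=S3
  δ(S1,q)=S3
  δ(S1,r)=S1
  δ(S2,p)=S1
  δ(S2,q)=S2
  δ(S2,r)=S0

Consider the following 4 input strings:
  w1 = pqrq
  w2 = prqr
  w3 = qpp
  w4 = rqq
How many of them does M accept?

w1: S3 → S3 → S3 → S0 → S0  → end S0, rejected
w2: S3 → S3 → S0 → S0 → S3  → end S3, accepted
w3: S3 → S3 → S3 → S3  → end S3, accepted
w4: S3 → S0 → S0 → S0  → end S0, rejected

2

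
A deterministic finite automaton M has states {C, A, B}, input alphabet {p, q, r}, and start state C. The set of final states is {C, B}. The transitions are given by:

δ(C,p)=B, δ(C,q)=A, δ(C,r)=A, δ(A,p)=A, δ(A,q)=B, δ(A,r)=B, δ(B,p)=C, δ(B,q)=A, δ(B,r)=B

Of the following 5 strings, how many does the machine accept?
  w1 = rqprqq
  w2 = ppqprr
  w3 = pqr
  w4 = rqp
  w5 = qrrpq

w1:
  start at C
  read 'r': C → A
  read 'q': A → B
  read 'p': B → C
  read 'r': C → A
  read 'q': A → B
  read 'q': B → A
  end A, rejected
w2:
  start at C
  read 'p': C → B
  read 'p': B → C
  read 'q': C → A
  read 'p': A → A
  read 'r': A → B
  read 'r': B → B
  end B, accepted
w3:
  start at C
  read 'p': C → B
  read 'q': B → A
  read 'r': A → B
  end B, accepted
w4:
  start at C
  read 'r': C → A
  read 'q': A → B
  read 'p': B → C
  end C, accepted
w5:
  start at C
  read 'q': C → A
  read 'r': A → B
  read 'r': B → B
  read 'p': B → C
  read 'q': C → A
  end A, rejected

3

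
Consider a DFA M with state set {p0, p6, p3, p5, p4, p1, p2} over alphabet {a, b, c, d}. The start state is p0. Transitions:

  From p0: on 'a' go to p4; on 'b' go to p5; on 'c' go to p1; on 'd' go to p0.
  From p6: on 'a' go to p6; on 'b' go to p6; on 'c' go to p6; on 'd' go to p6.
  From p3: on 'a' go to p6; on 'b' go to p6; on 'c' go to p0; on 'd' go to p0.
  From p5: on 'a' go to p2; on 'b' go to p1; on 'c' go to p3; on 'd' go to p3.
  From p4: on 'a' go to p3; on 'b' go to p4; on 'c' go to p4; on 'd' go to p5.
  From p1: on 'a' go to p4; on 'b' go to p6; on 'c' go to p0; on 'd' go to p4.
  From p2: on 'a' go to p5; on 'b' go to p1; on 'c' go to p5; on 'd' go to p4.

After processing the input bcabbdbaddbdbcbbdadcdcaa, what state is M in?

p6

start at p0
read 'b': p0 → p5
read 'c': p5 → p3
read 'a': p3 → p6
read 'b': p6 → p6
read 'b': p6 → p6
read 'd': p6 → p6
read 'b': p6 → p6
read 'a': p6 → p6
read 'd': p6 → p6
read 'd': p6 → p6
read 'b': p6 → p6
read 'd': p6 → p6
read 'b': p6 → p6
read 'c': p6 → p6
read 'b': p6 → p6
read 'b': p6 → p6
read 'd': p6 → p6
read 'a': p6 → p6
read 'd': p6 → p6
read 'c': p6 → p6
read 'd': p6 → p6
read 'c': p6 → p6
read 'a': p6 → p6
read 'a': p6 → p6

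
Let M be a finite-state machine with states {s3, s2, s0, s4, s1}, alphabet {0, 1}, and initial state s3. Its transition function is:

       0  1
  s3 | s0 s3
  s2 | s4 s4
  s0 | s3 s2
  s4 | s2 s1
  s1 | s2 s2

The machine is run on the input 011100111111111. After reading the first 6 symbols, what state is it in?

Trace: s3 -0-> s0 -1-> s2 -1-> s4 -1-> s1 -0-> s2 -0-> s4
After 6 symbols: s4.

s4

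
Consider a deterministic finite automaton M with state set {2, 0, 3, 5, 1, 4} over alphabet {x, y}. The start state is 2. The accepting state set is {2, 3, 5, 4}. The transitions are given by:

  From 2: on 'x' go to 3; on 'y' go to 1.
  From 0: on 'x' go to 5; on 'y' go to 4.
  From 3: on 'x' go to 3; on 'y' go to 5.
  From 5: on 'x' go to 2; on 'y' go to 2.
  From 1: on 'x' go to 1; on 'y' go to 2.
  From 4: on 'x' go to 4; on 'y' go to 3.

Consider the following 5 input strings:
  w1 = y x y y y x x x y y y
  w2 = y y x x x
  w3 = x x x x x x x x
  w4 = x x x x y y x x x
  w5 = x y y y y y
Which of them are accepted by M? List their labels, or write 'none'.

w1: 2 → 1 → 1 → 2 → 1 → 2 → 3 → 3 → 3 → 5 → 2 → 1  → end 1, rejected
w2: 2 → 1 → 2 → 3 → 3 → 3  → end 3, accepted
w3: 2 → 3 → 3 → 3 → 3 → 3 → 3 → 3 → 3  → end 3, accepted
w4: 2 → 3 → 3 → 3 → 3 → 5 → 2 → 3 → 3 → 3  → end 3, accepted
w5: 2 → 3 → 5 → 2 → 1 → 2 → 1  → end 1, rejected

w2, w3, w4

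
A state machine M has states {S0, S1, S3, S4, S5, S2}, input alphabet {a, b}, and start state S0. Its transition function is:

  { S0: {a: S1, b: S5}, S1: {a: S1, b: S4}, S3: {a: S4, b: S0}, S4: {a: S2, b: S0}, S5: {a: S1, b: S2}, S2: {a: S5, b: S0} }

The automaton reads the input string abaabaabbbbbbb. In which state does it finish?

S2

Trace: S0 -a-> S1 -b-> S4 -a-> S2 -a-> S5 -b-> S2 -a-> S5 -a-> S1 -b-> S4 -b-> S0 -b-> S5 -b-> S2 -b-> S0 -b-> S5 -b-> S2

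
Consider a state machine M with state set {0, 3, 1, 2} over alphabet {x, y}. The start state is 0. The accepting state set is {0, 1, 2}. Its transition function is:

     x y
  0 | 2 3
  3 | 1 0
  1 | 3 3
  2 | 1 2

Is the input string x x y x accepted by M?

Yes

Trace: 0 -x-> 2 -x-> 1 -y-> 3 -x-> 1
End state 1 is accepting.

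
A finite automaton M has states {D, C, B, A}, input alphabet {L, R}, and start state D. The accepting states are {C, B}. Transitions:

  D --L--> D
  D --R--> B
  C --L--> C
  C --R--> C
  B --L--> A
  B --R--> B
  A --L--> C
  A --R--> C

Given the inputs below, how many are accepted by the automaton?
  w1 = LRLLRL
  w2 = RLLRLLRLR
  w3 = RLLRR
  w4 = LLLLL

3

w1:
  start at D
  read 'L': D → D
  read 'R': D → B
  read 'L': B → A
  read 'L': A → C
  read 'R': C → C
  read 'L': C → C
  end C, accepted
w2:
  start at D
  read 'R': D → B
  read 'L': B → A
  read 'L': A → C
  read 'R': C → C
  read 'L': C → C
  read 'L': C → C
  read 'R': C → C
  read 'L': C → C
  read 'R': C → C
  end C, accepted
w3:
  start at D
  read 'R': D → B
  read 'L': B → A
  read 'L': A → C
  read 'R': C → C
  read 'R': C → C
  end C, accepted
w4:
  start at D
  read 'L': D → D
  read 'L': D → D
  read 'L': D → D
  read 'L': D → D
  read 'L': D → D
  end D, rejected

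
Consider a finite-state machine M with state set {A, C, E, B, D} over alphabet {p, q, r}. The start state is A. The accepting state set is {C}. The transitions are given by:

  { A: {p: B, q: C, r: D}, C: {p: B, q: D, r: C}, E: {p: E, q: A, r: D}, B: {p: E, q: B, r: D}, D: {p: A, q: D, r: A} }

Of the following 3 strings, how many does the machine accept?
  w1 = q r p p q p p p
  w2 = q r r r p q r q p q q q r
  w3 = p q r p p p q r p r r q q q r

0

w1: Trace: A -q-> C -r-> C -p-> B -p-> E -q-> A -p-> B -p-> E -p-> E  → end E, rejected
w2: Trace: A -q-> C -r-> C -r-> C -r-> C -p-> B -q-> B -r-> D -q-> D -p-> A -q-> C -q-> D -q-> D -r-> A  → end A, rejected
w3: Trace: A -p-> B -q-> B -r-> D -p-> A -p-> B -p-> E -q-> A -r-> D -p-> A -r-> D -r-> A -q-> C -q-> D -q-> D -r-> A  → end A, rejected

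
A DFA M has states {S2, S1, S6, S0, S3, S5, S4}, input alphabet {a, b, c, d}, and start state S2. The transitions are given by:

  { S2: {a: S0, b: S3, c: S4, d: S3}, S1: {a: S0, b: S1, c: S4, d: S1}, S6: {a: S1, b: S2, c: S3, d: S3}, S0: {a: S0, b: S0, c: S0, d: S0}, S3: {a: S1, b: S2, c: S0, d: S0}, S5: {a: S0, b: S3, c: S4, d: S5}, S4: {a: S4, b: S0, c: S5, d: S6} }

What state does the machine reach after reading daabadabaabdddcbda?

S0

start at S2
read 'd': S2 → S3
read 'a': S3 → S1
read 'a': S1 → S0
read 'b': S0 → S0
read 'a': S0 → S0
read 'd': S0 → S0
read 'a': S0 → S0
read 'b': S0 → S0
read 'a': S0 → S0
read 'a': S0 → S0
read 'b': S0 → S0
read 'd': S0 → S0
read 'd': S0 → S0
read 'd': S0 → S0
read 'c': S0 → S0
read 'b': S0 → S0
read 'd': S0 → S0
read 'a': S0 → S0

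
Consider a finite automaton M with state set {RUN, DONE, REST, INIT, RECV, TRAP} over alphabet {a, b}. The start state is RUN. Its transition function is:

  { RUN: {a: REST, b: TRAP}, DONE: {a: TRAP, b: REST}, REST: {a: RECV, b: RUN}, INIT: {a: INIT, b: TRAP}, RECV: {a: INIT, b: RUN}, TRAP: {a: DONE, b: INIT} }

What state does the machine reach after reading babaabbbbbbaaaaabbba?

DONE

Trace: RUN -b-> TRAP -a-> DONE -b-> REST -a-> RECV -a-> INIT -b-> TRAP -b-> INIT -b-> TRAP -b-> INIT -b-> TRAP -b-> INIT -a-> INIT -a-> INIT -a-> INIT -a-> INIT -a-> INIT -b-> TRAP -b-> INIT -b-> TRAP -a-> DONE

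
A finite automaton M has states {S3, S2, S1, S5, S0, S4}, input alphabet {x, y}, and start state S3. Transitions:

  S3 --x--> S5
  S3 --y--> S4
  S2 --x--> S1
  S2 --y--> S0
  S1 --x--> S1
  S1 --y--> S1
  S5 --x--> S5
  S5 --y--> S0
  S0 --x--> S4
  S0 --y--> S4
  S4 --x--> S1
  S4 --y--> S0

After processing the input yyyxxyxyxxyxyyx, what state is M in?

start at S3
read 'y': S3 → S4
read 'y': S4 → S0
read 'y': S0 → S4
read 'x': S4 → S1
read 'x': S1 → S1
read 'y': S1 → S1
read 'x': S1 → S1
read 'y': S1 → S1
read 'x': S1 → S1
read 'x': S1 → S1
read 'y': S1 → S1
read 'x': S1 → S1
read 'y': S1 → S1
read 'y': S1 → S1
read 'x': S1 → S1

S1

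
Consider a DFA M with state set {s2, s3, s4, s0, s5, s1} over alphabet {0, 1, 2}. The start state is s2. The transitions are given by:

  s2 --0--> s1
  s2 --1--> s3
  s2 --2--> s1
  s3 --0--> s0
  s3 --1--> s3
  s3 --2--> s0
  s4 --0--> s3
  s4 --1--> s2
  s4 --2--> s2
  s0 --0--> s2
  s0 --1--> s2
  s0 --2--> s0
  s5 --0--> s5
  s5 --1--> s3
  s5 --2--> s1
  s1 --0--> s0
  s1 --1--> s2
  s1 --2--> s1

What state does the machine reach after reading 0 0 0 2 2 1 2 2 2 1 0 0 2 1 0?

start at s2
read '0': s2 → s1
read '0': s1 → s0
read '0': s0 → s2
read '2': s2 → s1
read '2': s1 → s1
read '1': s1 → s2
read '2': s2 → s1
read '2': s1 → s1
read '2': s1 → s1
read '1': s1 → s2
read '0': s2 → s1
read '0': s1 → s0
read '2': s0 → s0
read '1': s0 → s2
read '0': s2 → s1

s1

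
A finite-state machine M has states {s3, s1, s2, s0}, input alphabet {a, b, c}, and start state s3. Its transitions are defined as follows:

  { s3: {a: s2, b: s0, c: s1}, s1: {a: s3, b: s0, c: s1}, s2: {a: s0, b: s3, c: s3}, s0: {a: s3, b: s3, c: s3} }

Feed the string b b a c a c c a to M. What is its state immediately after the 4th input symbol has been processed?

Trace: s3 -b-> s0 -b-> s3 -a-> s2 -c-> s3
After 4 symbols: s3.

s3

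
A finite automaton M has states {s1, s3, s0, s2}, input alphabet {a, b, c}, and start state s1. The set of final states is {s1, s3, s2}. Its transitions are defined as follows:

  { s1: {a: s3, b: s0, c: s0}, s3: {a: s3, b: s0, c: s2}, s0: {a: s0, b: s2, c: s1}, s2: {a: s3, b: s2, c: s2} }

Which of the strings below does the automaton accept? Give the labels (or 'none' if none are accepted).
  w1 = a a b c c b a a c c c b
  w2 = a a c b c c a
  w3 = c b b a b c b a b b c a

w1: Trace: s1 -a-> s3 -a-> s3 -b-> s0 -c-> s1 -c-> s0 -b-> s2 -a-> s3 -a-> s3 -c-> s2 -c-> s2 -c-> s2 -b-> s2  → end s2, accepted
w2: Trace: s1 -a-> s3 -a-> s3 -c-> s2 -b-> s2 -c-> s2 -c-> s2 -a-> s3  → end s3, accepted
w3: Trace: s1 -c-> s0 -b-> s2 -b-> s2 -a-> s3 -b-> s0 -c-> s1 -b-> s0 -a-> s0 -b-> s2 -b-> s2 -c-> s2 -a-> s3  → end s3, accepted

w1, w2, w3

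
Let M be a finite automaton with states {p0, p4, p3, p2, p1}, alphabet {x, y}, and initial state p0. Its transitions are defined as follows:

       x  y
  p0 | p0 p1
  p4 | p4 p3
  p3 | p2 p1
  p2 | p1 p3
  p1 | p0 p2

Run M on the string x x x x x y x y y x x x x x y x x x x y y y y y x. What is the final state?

p1

Trace: p0 -x-> p0 -x-> p0 -x-> p0 -x-> p0 -x-> p0 -y-> p1 -x-> p0 -y-> p1 -y-> p2 -x-> p1 -x-> p0 -x-> p0 -x-> p0 -x-> p0 -y-> p1 -x-> p0 -x-> p0 -x-> p0 -x-> p0 -y-> p1 -y-> p2 -y-> p3 -y-> p1 -y-> p2 -x-> p1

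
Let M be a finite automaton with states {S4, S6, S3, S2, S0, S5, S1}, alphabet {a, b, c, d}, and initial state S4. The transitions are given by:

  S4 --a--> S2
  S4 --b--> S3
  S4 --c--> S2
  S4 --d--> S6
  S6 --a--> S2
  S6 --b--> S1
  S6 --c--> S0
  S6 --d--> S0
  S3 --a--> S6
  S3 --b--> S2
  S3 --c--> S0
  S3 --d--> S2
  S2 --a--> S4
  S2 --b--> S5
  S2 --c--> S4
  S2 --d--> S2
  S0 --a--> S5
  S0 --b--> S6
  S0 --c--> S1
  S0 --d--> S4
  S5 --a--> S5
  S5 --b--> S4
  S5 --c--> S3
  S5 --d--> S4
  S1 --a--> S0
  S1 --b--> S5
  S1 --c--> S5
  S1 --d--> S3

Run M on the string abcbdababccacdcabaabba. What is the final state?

S2

start at S4
read 'a': S4 → S2
read 'b': S2 → S5
read 'c': S5 → S3
read 'b': S3 → S2
read 'd': S2 → S2
read 'a': S2 → S4
read 'b': S4 → S3
read 'a': S3 → S6
read 'b': S6 → S1
read 'c': S1 → S5
read 'c': S5 → S3
read 'a': S3 → S6
read 'c': S6 → S0
read 'd': S0 → S4
read 'c': S4 → S2
read 'a': S2 → S4
read 'b': S4 → S3
read 'a': S3 → S6
read 'a': S6 → S2
read 'b': S2 → S5
read 'b': S5 → S4
read 'a': S4 → S2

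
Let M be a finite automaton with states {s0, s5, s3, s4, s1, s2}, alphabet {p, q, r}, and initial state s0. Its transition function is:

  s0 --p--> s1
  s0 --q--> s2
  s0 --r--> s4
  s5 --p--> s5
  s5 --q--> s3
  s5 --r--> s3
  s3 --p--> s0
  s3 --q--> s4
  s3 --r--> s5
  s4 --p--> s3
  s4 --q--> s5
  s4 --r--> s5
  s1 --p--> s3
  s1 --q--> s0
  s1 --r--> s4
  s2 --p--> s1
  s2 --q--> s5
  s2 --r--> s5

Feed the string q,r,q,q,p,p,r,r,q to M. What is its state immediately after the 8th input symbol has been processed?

s0 → s2 → s5 → s3 → s4 → s3 → s0 → s4 → s5
After 8 symbols: s5.

s5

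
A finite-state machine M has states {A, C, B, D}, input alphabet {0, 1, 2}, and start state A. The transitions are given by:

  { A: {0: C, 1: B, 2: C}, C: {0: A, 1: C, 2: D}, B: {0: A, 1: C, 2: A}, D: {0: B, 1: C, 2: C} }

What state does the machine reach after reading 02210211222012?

D

start at A
read '0': A → C
read '2': C → D
read '2': D → C
read '1': C → C
read '0': C → A
read '2': A → C
read '1': C → C
read '1': C → C
read '2': C → D
read '2': D → C
read '2': C → D
read '0': D → B
read '1': B → C
read '2': C → D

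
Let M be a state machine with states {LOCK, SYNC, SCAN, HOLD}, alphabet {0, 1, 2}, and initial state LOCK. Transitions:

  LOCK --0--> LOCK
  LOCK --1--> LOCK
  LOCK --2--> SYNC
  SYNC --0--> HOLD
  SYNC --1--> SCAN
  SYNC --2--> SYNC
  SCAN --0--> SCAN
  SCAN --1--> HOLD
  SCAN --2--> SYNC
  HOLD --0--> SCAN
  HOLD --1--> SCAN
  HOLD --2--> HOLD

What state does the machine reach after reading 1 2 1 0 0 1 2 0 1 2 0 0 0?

LOCK → LOCK → SYNC → SCAN → SCAN → SCAN → HOLD → HOLD → SCAN → HOLD → HOLD → SCAN → SCAN → SCAN

SCAN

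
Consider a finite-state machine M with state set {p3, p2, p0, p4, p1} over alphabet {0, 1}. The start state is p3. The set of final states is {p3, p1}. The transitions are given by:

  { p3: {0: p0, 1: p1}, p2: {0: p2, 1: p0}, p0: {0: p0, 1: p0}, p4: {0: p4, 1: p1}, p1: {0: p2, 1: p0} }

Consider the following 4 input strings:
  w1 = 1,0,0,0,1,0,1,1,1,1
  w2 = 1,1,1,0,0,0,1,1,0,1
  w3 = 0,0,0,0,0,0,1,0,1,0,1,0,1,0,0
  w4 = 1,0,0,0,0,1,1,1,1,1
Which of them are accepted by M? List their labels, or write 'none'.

none

w1:
  start at p3
  read '1': p3 → p1
  read '0': p1 → p2
  read '0': p2 → p2
  read '0': p2 → p2
  read '1': p2 → p0
  read '0': p0 → p0
  read '1': p0 → p0
  read '1': p0 → p0
  read '1': p0 → p0
  read '1': p0 → p0
  end p0, rejected
w2:
  start at p3
  read '1': p3 → p1
  read '1': p1 → p0
  read '1': p0 → p0
  read '0': p0 → p0
  read '0': p0 → p0
  read '0': p0 → p0
  read '1': p0 → p0
  read '1': p0 → p0
  read '0': p0 → p0
  read '1': p0 → p0
  end p0, rejected
w3:
  start at p3
  read '0': p3 → p0
  read '0': p0 → p0
  read '0': p0 → p0
  read '0': p0 → p0
  read '0': p0 → p0
  read '0': p0 → p0
  read '1': p0 → p0
  read '0': p0 → p0
  read '1': p0 → p0
  read '0': p0 → p0
  read '1': p0 → p0
  read '0': p0 → p0
  read '1': p0 → p0
  read '0': p0 → p0
  read '0': p0 → p0
  end p0, rejected
w4:
  start at p3
  read '1': p3 → p1
  read '0': p1 → p2
  read '0': p2 → p2
  read '0': p2 → p2
  read '0': p2 → p2
  read '1': p2 → p0
  read '1': p0 → p0
  read '1': p0 → p0
  read '1': p0 → p0
  read '1': p0 → p0
  end p0, rejected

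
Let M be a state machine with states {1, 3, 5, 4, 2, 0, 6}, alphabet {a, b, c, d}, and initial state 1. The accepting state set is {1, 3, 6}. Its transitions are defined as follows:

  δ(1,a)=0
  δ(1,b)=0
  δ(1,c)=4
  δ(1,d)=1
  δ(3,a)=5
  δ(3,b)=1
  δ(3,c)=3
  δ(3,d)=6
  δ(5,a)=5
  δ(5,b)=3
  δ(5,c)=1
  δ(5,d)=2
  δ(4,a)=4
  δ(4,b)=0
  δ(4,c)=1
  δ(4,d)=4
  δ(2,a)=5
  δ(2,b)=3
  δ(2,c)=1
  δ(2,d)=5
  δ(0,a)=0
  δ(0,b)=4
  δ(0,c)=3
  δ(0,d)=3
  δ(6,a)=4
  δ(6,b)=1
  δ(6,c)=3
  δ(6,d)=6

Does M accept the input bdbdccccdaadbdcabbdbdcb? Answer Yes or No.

Yes

1 → 0 → 3 → 1 → 1 → 4 → 1 → 4 → 1 → 1 → 0 → 0 → 3 → 1 → 1 → 4 → 4 → 0 → 4 → 4 → 0 → 3 → 3 → 1
End state 1 is accepting.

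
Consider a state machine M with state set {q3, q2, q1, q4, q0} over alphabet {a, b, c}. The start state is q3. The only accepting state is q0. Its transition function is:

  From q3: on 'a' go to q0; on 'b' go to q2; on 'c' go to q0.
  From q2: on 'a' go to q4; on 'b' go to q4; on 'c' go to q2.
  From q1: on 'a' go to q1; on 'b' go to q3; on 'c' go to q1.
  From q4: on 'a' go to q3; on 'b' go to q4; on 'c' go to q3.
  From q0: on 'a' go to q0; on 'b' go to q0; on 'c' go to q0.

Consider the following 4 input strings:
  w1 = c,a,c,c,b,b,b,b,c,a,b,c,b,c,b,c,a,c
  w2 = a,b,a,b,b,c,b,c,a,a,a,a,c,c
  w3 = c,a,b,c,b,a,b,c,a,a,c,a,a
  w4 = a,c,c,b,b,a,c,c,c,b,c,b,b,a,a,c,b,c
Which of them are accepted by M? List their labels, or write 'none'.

w1:
  start at q3
  read 'c': q3 → q0
  read 'a': q0 → q0
  read 'c': q0 → q0
  read 'c': q0 → q0
  read 'b': q0 → q0
  read 'b': q0 → q0
  read 'b': q0 → q0
  read 'b': q0 → q0
  read 'c': q0 → q0
  read 'a': q0 → q0
  read 'b': q0 → q0
  read 'c': q0 → q0
  read 'b': q0 → q0
  read 'c': q0 → q0
  read 'b': q0 → q0
  read 'c': q0 → q0
  read 'a': q0 → q0
  read 'c': q0 → q0
  end q0, accepted
w2:
  start at q3
  read 'a': q3 → q0
  read 'b': q0 → q0
  read 'a': q0 → q0
  read 'b': q0 → q0
  read 'b': q0 → q0
  read 'c': q0 → q0
  read 'b': q0 → q0
  read 'c': q0 → q0
  read 'a': q0 → q0
  read 'a': q0 → q0
  read 'a': q0 → q0
  read 'a': q0 → q0
  read 'c': q0 → q0
  read 'c': q0 → q0
  end q0, accepted
w3:
  start at q3
  read 'c': q3 → q0
  read 'a': q0 → q0
  read 'b': q0 → q0
  read 'c': q0 → q0
  read 'b': q0 → q0
  read 'a': q0 → q0
  read 'b': q0 → q0
  read 'c': q0 → q0
  read 'a': q0 → q0
  read 'a': q0 → q0
  read 'c': q0 → q0
  read 'a': q0 → q0
  read 'a': q0 → q0
  end q0, accepted
w4:
  start at q3
  read 'a': q3 → q0
  read 'c': q0 → q0
  read 'c': q0 → q0
  read 'b': q0 → q0
  read 'b': q0 → q0
  read 'a': q0 → q0
  read 'c': q0 → q0
  read 'c': q0 → q0
  read 'c': q0 → q0
  read 'b': q0 → q0
  read 'c': q0 → q0
  read 'b': q0 → q0
  read 'b': q0 → q0
  read 'a': q0 → q0
  read 'a': q0 → q0
  read 'c': q0 → q0
  read 'b': q0 → q0
  read 'c': q0 → q0
  end q0, accepted

w1, w2, w3, w4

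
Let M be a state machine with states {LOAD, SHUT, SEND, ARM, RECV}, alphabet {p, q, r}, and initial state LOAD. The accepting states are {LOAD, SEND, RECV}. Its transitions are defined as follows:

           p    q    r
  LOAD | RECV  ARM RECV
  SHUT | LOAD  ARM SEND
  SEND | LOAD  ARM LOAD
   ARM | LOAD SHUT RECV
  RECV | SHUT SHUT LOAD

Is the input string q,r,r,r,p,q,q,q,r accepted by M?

Trace: LOAD -q-> ARM -r-> RECV -r-> LOAD -r-> RECV -p-> SHUT -q-> ARM -q-> SHUT -q-> ARM -r-> RECV
End state RECV is accepting.

Yes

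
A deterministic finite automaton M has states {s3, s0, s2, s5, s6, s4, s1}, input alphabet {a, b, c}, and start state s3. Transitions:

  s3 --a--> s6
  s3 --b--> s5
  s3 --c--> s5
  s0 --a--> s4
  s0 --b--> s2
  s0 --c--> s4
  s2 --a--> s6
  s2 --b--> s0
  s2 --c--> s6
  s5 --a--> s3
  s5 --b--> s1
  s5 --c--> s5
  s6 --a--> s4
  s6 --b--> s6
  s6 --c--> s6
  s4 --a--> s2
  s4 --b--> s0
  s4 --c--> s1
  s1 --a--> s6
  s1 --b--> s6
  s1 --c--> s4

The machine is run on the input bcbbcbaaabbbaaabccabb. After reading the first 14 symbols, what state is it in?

s2

Trace: s3 -b-> s5 -c-> s5 -b-> s1 -b-> s6 -c-> s6 -b-> s6 -a-> s4 -a-> s2 -a-> s6 -b-> s6 -b-> s6 -b-> s6 -a-> s4 -a-> s2
After 14 symbols: s2.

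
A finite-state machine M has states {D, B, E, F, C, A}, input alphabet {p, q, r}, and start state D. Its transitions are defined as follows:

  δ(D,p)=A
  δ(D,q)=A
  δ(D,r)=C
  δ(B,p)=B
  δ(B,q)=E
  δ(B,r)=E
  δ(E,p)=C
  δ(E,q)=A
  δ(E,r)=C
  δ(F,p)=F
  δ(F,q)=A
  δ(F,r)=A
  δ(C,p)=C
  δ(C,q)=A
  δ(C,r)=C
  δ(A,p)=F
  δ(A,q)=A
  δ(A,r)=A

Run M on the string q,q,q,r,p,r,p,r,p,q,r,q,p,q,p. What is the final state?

D → A → A → A → A → F → A → F → A → F → A → A → A → F → A → F

F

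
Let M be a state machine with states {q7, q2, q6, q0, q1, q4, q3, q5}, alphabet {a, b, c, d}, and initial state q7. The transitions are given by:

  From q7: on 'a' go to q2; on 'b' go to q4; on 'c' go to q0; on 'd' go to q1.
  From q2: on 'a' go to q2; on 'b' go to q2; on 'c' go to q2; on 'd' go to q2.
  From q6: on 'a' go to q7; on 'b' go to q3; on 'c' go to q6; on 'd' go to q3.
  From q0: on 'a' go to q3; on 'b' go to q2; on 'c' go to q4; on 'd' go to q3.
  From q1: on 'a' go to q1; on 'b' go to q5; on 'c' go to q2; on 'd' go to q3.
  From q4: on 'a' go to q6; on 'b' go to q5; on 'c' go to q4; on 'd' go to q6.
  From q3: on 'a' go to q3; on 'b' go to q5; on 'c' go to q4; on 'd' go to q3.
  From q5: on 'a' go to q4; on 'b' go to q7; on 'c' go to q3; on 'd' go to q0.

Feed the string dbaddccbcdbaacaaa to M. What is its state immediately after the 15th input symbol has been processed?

q7

Trace: q7 -d-> q1 -b-> q5 -a-> q4 -d-> q6 -d-> q3 -c-> q4 -c-> q4 -b-> q5 -c-> q3 -d-> q3 -b-> q5 -a-> q4 -a-> q6 -c-> q6 -a-> q7
After 15 symbols: q7.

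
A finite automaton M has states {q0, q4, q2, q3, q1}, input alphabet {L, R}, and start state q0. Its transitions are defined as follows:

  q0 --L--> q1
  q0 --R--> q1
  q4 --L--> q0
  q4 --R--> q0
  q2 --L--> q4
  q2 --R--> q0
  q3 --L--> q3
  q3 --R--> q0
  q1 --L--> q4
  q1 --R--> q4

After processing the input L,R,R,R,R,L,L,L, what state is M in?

start at q0
read 'L': q0 → q1
read 'R': q1 → q4
read 'R': q4 → q0
read 'R': q0 → q1
read 'R': q1 → q4
read 'L': q4 → q0
read 'L': q0 → q1
read 'L': q1 → q4

q4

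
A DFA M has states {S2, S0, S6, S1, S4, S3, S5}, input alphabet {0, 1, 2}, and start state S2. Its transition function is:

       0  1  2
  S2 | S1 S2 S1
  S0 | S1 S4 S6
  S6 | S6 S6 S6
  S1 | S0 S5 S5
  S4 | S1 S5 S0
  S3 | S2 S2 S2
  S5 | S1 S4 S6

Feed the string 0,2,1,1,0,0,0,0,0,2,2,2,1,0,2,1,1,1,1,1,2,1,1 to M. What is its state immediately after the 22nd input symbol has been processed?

S6

S2 → S1 → S5 → S4 → S5 → S1 → S0 → S1 → S0 → S1 → S5 → S6 → S6 → S6 → S6 → S6 → S6 → S6 → S6 → S6 → S6 → S6 → S6
After 22 symbols: S6.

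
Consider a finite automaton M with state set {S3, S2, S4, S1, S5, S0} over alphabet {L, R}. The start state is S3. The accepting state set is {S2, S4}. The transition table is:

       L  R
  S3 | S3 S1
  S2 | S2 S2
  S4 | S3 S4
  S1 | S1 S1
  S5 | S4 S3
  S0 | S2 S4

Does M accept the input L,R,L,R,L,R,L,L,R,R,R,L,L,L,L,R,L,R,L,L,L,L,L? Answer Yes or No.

Trace: S3 -L-> S3 -R-> S1 -L-> S1 -R-> S1 -L-> S1 -R-> S1 -L-> S1 -L-> S1 -R-> S1 -R-> S1 -R-> S1 -L-> S1 -L-> S1 -L-> S1 -L-> S1 -R-> S1 -L-> S1 -R-> S1 -L-> S1 -L-> S1 -L-> S1 -L-> S1 -L-> S1
End state S1 is not accepting.

No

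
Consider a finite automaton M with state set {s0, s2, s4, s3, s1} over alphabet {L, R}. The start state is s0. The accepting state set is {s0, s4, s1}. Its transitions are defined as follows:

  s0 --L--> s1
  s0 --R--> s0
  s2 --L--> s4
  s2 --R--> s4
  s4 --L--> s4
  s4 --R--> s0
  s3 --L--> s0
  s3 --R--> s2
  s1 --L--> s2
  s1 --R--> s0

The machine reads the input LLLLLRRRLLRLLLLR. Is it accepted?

Yes

start at s0
read 'L': s0 → s1
read 'L': s1 → s2
read 'L': s2 → s4
read 'L': s4 → s4
read 'L': s4 → s4
read 'R': s4 → s0
read 'R': s0 → s0
read 'R': s0 → s0
read 'L': s0 → s1
read 'L': s1 → s2
read 'R': s2 → s4
read 'L': s4 → s4
read 'L': s4 → s4
read 'L': s4 → s4
read 'L': s4 → s4
read 'R': s4 → s0
End state s0 is accepting.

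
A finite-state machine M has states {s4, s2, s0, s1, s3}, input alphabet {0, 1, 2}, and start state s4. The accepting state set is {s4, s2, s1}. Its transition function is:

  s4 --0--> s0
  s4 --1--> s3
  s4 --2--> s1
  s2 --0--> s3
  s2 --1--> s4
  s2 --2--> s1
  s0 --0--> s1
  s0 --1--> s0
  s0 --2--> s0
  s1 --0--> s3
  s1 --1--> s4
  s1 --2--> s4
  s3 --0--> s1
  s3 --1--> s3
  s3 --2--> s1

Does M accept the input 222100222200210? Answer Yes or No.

Trace: s4 -2-> s1 -2-> s4 -2-> s1 -1-> s4 -0-> s0 -0-> s1 -2-> s4 -2-> s1 -2-> s4 -2-> s1 -0-> s3 -0-> s1 -2-> s4 -1-> s3 -0-> s1
End state s1 is accepting.

Yes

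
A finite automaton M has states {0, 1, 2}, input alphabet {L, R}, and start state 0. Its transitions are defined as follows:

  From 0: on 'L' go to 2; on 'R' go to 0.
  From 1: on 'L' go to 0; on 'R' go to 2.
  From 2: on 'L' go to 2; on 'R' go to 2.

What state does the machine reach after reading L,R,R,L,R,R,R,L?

2

Trace: 0 -L-> 2 -R-> 2 -R-> 2 -L-> 2 -R-> 2 -R-> 2 -R-> 2 -L-> 2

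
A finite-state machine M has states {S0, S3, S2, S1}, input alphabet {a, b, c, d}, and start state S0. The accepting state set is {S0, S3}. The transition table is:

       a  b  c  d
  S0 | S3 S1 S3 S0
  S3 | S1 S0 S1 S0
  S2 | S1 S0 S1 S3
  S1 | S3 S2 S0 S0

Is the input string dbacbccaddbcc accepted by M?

Trace: S0 -d-> S0 -b-> S1 -a-> S3 -c-> S1 -b-> S2 -c-> S1 -c-> S0 -a-> S3 -d-> S0 -d-> S0 -b-> S1 -c-> S0 -c-> S3
End state S3 is accepting.

Yes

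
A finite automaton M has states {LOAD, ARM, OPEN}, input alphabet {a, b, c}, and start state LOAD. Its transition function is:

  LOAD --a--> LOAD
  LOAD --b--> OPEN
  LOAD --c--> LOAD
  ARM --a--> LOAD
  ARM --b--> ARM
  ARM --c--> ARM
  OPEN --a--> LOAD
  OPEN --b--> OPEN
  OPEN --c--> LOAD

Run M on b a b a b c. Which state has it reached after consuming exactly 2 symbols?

Trace: LOAD -b-> OPEN -a-> LOAD
After 2 symbols: LOAD.

LOAD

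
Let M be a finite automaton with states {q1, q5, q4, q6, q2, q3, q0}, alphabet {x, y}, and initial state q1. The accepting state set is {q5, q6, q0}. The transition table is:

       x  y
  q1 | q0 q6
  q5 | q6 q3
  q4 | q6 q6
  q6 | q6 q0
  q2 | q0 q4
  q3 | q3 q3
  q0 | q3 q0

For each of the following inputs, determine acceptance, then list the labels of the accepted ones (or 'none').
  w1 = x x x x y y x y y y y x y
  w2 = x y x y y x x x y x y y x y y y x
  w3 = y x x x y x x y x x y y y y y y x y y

none

w1: q1 → q0 → q3 → q3 → q3 → q3 → q3 → q3 → q3 → q3 → q3 → q3 → q3 → q3  → end q3, rejected
w2: q1 → q0 → q0 → q3 → q3 → q3 → q3 → q3 → q3 → q3 → q3 → q3 → q3 → q3 → q3 → q3 → q3 → q3  → end q3, rejected
w3: q1 → q6 → q6 → q6 → q6 → q0 → q3 → q3 → q3 → q3 → q3 → q3 → q3 → q3 → q3 → q3 → q3 → q3 → q3 → q3  → end q3, rejected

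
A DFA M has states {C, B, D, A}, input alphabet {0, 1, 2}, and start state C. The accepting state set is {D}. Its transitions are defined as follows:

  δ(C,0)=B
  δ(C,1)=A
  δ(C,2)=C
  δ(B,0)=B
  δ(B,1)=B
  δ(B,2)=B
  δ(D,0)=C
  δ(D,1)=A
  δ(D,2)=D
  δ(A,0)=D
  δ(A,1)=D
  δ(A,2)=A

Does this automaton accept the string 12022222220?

No

Trace: C -1-> A -2-> A -0-> D -2-> D -2-> D -2-> D -2-> D -2-> D -2-> D -2-> D -0-> C
End state C is not accepting.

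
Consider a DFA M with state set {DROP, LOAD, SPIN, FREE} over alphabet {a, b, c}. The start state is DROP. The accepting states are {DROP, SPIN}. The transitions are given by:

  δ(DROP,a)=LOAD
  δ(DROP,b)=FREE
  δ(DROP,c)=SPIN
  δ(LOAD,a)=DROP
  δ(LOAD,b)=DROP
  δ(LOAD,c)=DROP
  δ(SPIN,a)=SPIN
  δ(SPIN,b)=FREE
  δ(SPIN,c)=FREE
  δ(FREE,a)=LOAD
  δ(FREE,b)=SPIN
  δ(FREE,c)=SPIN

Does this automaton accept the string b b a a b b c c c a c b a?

Trace: DROP -b-> FREE -b-> SPIN -a-> SPIN -a-> SPIN -b-> FREE -b-> SPIN -c-> FREE -c-> SPIN -c-> FREE -a-> LOAD -c-> DROP -b-> FREE -a-> LOAD
End state LOAD is not accepting.

No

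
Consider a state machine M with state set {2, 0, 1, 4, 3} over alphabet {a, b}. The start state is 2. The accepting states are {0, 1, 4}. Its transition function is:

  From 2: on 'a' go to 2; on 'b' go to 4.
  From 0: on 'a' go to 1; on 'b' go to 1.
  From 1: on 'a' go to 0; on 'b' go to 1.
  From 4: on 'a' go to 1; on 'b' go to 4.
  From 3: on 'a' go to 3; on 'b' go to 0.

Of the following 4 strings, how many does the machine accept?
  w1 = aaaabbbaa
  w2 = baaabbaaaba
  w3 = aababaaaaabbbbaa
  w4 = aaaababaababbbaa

w1: Trace: 2 -a-> 2 -a-> 2 -a-> 2 -a-> 2 -b-> 4 -b-> 4 -b-> 4 -a-> 1 -a-> 0  → end 0, accepted
w2: Trace: 2 -b-> 4 -a-> 1 -a-> 0 -a-> 1 -b-> 1 -b-> 1 -a-> 0 -a-> 1 -a-> 0 -b-> 1 -a-> 0  → end 0, accepted
w3: Trace: 2 -a-> 2 -a-> 2 -b-> 4 -a-> 1 -b-> 1 -a-> 0 -a-> 1 -a-> 0 -a-> 1 -a-> 0 -b-> 1 -b-> 1 -b-> 1 -b-> 1 -a-> 0 -a-> 1  → end 1, accepted
w4: Trace: 2 -a-> 2 -a-> 2 -a-> 2 -a-> 2 -b-> 4 -a-> 1 -b-> 1 -a-> 0 -a-> 1 -b-> 1 -a-> 0 -b-> 1 -b-> 1 -b-> 1 -a-> 0 -a-> 1  → end 1, accepted

4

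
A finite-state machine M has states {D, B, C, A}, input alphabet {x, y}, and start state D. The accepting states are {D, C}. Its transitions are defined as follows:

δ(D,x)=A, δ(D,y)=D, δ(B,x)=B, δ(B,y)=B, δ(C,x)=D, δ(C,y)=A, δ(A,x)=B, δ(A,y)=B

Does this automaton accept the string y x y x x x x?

D → D → A → B → B → B → B → B
End state B is not accepting.

No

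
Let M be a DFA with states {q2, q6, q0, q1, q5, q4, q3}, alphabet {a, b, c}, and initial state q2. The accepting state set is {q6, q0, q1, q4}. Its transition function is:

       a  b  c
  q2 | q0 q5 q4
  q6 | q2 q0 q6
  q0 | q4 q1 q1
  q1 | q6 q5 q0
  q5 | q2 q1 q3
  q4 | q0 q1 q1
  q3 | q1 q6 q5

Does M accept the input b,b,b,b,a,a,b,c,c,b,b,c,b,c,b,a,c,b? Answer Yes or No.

Trace: q2 -b-> q5 -b-> q1 -b-> q5 -b-> q1 -a-> q6 -a-> q2 -b-> q5 -c-> q3 -c-> q5 -b-> q1 -b-> q5 -c-> q3 -b-> q6 -c-> q6 -b-> q0 -a-> q4 -c-> q1 -b-> q5
End state q5 is not accepting.

No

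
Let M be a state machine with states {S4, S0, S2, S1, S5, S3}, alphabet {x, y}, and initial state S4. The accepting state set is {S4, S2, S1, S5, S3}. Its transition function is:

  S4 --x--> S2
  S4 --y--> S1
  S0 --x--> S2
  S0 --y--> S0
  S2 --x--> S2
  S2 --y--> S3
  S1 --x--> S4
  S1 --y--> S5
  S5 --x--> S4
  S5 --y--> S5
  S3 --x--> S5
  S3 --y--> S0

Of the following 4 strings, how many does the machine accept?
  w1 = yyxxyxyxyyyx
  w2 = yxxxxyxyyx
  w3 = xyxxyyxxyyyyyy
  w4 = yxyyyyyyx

3

w1: S4 → S1 → S5 → S4 → S2 → S3 → S5 → S5 → S4 → S1 → S5 → S5 → S4  → end S4, accepted
w2: S4 → S1 → S4 → S2 → S2 → S2 → S3 → S5 → S5 → S5 → S4  → end S4, accepted
w3: S4 → S2 → S3 → S5 → S4 → S1 → S5 → S4 → S2 → S3 → S0 → S0 → S0 → S0 → S0  → end S0, rejected
w4: S4 → S1 → S4 → S1 → S5 → S5 → S5 → S5 → S5 → S4  → end S4, accepted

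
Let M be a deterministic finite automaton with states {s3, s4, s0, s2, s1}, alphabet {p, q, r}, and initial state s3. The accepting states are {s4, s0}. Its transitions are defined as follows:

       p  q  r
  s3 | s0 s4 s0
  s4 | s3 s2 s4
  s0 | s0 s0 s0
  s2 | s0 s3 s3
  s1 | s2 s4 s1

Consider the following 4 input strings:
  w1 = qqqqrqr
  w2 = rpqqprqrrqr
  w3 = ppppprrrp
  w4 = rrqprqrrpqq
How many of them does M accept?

w1: s3 → s4 → s2 → s3 → s4 → s4 → s2 → s3  → end s3, rejected
w2: s3 → s0 → s0 → s0 → s0 → s0 → s0 → s0 → s0 → s0 → s0 → s0  → end s0, accepted
w3: s3 → s0 → s0 → s0 → s0 → s0 → s0 → s0 → s0 → s0  → end s0, accepted
w4: s3 → s0 → s0 → s0 → s0 → s0 → s0 → s0 → s0 → s0 → s0 → s0  → end s0, accepted

3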